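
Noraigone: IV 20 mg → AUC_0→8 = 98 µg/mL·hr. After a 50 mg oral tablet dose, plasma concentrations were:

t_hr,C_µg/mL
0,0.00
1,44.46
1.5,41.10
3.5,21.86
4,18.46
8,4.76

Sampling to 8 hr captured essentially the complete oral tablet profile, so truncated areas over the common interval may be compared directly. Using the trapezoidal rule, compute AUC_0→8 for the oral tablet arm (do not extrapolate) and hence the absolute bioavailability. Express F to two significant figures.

Trapezoidal AUC_0→8 (oral tablet):
  [0→1]: (0.00+44.46)/2 × 1 = 22.23
  [1→1.5]: (44.46+41.10)/2 × 0.5 = 21.39
  [1.5→3.5]: (41.10+21.86)/2 × 2 = 62.96
  [3.5→4]: (21.86+18.46)/2 × 0.5 = 10.08
  [4→8]: (18.46+4.76)/2 × 4 = 46.44
  Sum = 163.1 µg/mL·hr
F = (AUC_ev/D_ev)/(AUC_iv/D_iv) = (163.1/50)/(98/20) = 3.262/4.9 = 0.6657

F = 0.67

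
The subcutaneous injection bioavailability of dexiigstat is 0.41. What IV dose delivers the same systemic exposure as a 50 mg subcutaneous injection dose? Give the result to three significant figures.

Systemic exposure from an extravascular dose = F × D_ev, so the equivalent IV dose is F × D_ev.
D_iv = F × D_ev = 0.41 × 50 = 20.5 mg

D_iv = 20.5 mg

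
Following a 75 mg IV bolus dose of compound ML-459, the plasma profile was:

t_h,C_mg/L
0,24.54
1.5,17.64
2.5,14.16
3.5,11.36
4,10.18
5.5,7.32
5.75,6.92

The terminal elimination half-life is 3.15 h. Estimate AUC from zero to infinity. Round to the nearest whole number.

Trapezoidal AUC_0→5.75:
  [0→1.5]: (24.54+17.64)/2 × 1.5 = 31.635
  [1.5→2.5]: (17.64+14.16)/2 × 1 = 15.9
  [2.5→3.5]: (14.16+11.36)/2 × 1 = 12.76
  [3.5→4]: (11.36+10.18)/2 × 0.5 = 5.385
  [4→5.5]: (10.18+7.32)/2 × 1.5 = 13.125
  [5.5→5.75]: (7.32+6.92)/2 × 0.25 = 1.78
  Sum = 80.585 mg/L·h
k_e = ln2 / t½ = 0.693147 / 3.15 = 0.2200 h^-1
Extrapolated tail: C_last / k_e = 6.92 / 0.22 = 31.455
AUC_0→∞ = 80.585 + 31.455 = 112.04 mg/L·h

AUC = 112 mg/L·h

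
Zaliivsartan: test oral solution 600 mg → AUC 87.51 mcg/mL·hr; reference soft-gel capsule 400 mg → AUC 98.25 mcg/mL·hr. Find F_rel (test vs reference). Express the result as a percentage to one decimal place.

F_rel = (AUC_test/D_test) / (AUC_ref/D_ref)
      = (87.51/600) / (98.25/400)
      = 0.14585 / 0.245625 = 0.5938 = 59.38%

F_rel = 59.4%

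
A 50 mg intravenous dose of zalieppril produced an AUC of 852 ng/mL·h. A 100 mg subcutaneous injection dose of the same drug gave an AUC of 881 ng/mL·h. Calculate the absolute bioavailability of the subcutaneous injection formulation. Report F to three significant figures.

F = (AUC_ev / D_ev) / (AUC_iv / D_iv)
  = (881/100) / (852/50)
  = 8.81 / 17.04 = 0.5170

F = 0.517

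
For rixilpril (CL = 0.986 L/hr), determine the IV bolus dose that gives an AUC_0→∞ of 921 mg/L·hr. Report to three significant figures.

Dose = 908 mg

Dose_iv = CL × AUC_0→∞
     = 0.986 × 921 = 908.106 mg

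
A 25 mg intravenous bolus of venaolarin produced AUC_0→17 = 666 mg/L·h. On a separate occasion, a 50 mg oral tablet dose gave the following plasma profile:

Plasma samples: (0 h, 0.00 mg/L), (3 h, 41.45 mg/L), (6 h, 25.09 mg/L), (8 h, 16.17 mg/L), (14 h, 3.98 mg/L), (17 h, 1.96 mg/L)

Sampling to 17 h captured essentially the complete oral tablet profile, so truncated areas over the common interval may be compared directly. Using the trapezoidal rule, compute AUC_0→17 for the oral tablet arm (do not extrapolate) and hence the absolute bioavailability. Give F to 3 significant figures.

F = 0.205

Trapezoidal AUC_0→17 (oral tablet):
  [0→3]: (0.00+41.45)/2 × 3 = 62.175
  [3→6]: (41.45+25.09)/2 × 3 = 99.81
  [6→8]: (25.09+16.17)/2 × 2 = 41.26
  [8→14]: (16.17+3.98)/2 × 6 = 60.45
  [14→17]: (3.98+1.96)/2 × 3 = 8.91
  Sum = 272.605 mg/L·h
F = (AUC_ev/D_ev)/(AUC_iv/D_iv) = (272.605/50)/(666/25) = 5.4521/26.64 = 0.2047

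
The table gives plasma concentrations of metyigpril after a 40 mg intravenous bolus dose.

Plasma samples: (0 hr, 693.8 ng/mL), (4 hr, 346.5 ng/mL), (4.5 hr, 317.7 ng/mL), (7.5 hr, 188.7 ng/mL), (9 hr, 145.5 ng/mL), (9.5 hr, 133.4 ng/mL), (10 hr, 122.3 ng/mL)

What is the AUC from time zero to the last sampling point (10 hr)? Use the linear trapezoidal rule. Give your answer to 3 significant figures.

AUC = 3390 ng/mL·hr

Trapezoidal AUC_0→10:
  [0→4]: (693.8+346.5)/2 × 4 = 2080.6
  [4→4.5]: (346.5+317.7)/2 × 0.5 = 166.05
  [4.5→7.5]: (317.7+188.7)/2 × 3 = 759.6
  [7.5→9]: (188.7+145.5)/2 × 1.5 = 250.65
  [9→9.5]: (145.5+133.4)/2 × 0.5 = 69.725
  [9.5→10]: (133.4+122.3)/2 × 0.5 = 63.925
  Sum = 3390.55 ng/mL·hr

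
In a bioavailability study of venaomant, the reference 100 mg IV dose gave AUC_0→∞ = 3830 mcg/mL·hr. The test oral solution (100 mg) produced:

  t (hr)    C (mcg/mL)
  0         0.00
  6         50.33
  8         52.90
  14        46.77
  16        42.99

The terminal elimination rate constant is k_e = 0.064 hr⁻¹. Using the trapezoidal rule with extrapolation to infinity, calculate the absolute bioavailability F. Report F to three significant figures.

F = 0.343

Trapezoidal AUC_0→16 (oral solution):
  [0→6]: (0.00+50.33)/2 × 6 = 150.99
  [6→8]: (50.33+52.90)/2 × 2 = 103.23
  [8→14]: (52.90+46.77)/2 × 6 = 299.01
  [14→16]: (46.77+42.99)/2 × 2 = 89.76
  Sum = 642.99 mcg/mL·hr
Tail: C_last/k_e = 42.99/0.064 = 671.719
AUC_0→∞ (oral solution) = 642.99 + 671.719 = 1314.709 mcg/mL·hr
F = (AUC_ev/D_ev)/(AUC_iv/D_iv) = (1314.709/100)/(3830/100) = 13.14709/38.3 = 0.3433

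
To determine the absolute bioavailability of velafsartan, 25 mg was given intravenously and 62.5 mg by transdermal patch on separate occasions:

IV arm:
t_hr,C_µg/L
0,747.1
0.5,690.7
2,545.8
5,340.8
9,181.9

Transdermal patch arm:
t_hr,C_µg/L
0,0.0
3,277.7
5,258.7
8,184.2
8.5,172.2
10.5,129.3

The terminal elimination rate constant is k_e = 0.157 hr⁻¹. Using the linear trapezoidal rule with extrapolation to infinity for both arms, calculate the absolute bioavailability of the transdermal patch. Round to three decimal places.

F = 0.235

Trapezoidal AUC_0→9 (IV):
  [0→0.5]: (747.1+690.7)/2 × 0.5 = 359.45
  [0.5→2]: (690.7+545.8)/2 × 1.5 = 927.375
  [2→5]: (545.8+340.8)/2 × 3 = 1329.9
  [5→9]: (340.8+181.9)/2 × 4 = 1045.4
  Sum = 3662.125 µg/L·hr
IV tail: 181.9/0.157 = 1158.599; AUC_iv,0→∞ = 3662.125 + 1158.599 = 4820.724 µg/L·hr
Trapezoidal AUC_0→10.5 (transdermal patch):
  [0→3]: (0.0+277.7)/2 × 3 = 416.55
  [3→5]: (277.7+258.7)/2 × 2 = 536.4
  [5→8]: (258.7+184.2)/2 × 3 = 664.35
  [8→8.5]: (184.2+172.2)/2 × 0.5 = 89.1
  [8.5→10.5]: (172.2+129.3)/2 × 2 = 301.5
  Sum = 2007.9 µg/L·hr
transdermal patch tail: 129.3/0.157 = 823.567; AUC_ev,0→∞ = 2007.9 + 823.567 = 2831.467 µg/L·hr
F = (AUC_ev/D_ev)/(AUC_iv/D_iv) = (2831.467/62.5)/(4820.724/25) = 45.303472/192.82896 = 0.2349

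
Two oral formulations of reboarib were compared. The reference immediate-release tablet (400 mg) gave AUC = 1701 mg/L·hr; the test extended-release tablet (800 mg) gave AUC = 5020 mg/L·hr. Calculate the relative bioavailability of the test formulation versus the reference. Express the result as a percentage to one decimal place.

F_rel = (AUC_test/D_test) / (AUC_ref/D_ref)
      = (5020/800) / (1701/400)
      = 6.275 / 4.2525 = 1.4756 = 147.56%

F_rel = 147.6%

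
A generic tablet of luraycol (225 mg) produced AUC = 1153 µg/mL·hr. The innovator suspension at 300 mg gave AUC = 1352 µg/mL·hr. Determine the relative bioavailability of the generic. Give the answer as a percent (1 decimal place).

F_rel = (AUC_test/D_test) / (AUC_ref/D_ref)
      = (1153/225) / (1352/300)
      = 5.12444 / 4.50667 = 1.1371 = 113.71%

F_rel = 113.7%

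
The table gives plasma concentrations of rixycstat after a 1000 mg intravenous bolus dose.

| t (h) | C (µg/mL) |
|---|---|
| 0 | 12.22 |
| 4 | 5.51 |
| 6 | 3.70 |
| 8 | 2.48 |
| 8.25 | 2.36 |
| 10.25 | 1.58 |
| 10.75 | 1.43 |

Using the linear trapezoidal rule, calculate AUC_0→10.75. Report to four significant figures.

AUC = 56.15 µg/mL·h

Trapezoidal AUC_0→10.75:
  [0→4]: (12.22+5.51)/2 × 4 = 35.46
  [4→6]: (5.51+3.70)/2 × 2 = 9.21
  [6→8]: (3.70+2.48)/2 × 2 = 6.18
  [8→8.25]: (2.48+2.36)/2 × 0.25 = 0.605
  [8.25→10.25]: (2.36+1.58)/2 × 2 = 3.94
  [10.25→10.75]: (1.58+1.43)/2 × 0.5 = 0.7525
  Sum = 56.1475 µg/mL·h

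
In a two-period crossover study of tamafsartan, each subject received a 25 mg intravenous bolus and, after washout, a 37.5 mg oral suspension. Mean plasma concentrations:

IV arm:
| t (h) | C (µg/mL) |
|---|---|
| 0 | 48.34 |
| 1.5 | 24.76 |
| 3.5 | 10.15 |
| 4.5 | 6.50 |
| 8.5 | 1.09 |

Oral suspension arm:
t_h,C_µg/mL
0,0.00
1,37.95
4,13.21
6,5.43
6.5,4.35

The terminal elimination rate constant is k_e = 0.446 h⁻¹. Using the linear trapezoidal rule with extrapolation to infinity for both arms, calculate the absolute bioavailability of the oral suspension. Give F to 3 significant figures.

F = 0.729

Trapezoidal AUC_0→8.5 (IV):
  [0→1.5]: (48.34+24.76)/2 × 1.5 = 54.825
  [1.5→3.5]: (24.76+10.15)/2 × 2 = 34.91
  [3.5→4.5]: (10.15+6.50)/2 × 1 = 8.325
  [4.5→8.5]: (6.50+1.09)/2 × 4 = 15.18
  Sum = 113.24 µg/mL·h
IV tail: 1.09/0.446 = 2.444; AUC_iv,0→∞ = 113.24 + 2.444 = 115.684 µg/mL·h
Trapezoidal AUC_0→6.5 (oral suspension):
  [0→1]: (0.00+37.95)/2 × 1 = 18.975
  [1→4]: (37.95+13.21)/2 × 3 = 76.74
  [4→6]: (13.21+5.43)/2 × 2 = 18.64
  [6→6.5]: (5.43+4.35)/2 × 0.5 = 2.445
  Sum = 116.8 µg/mL·h
oral suspension tail: 4.35/0.446 = 9.753; AUC_ev,0→∞ = 116.8 + 9.753 = 126.553 µg/mL·h
F = (AUC_ev/D_ev)/(AUC_iv/D_iv) = (126.553/37.5)/(115.684/25) = 3.37475/4.62736 = 0.7293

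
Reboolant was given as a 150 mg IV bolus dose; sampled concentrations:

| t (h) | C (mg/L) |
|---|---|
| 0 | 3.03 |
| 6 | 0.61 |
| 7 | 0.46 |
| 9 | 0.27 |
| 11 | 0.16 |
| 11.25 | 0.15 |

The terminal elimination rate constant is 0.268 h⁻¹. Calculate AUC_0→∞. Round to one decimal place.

Trapezoidal AUC_0→11.25:
  [0→6]: (3.03+0.61)/2 × 6 = 10.92
  [6→7]: (0.61+0.46)/2 × 1 = 0.535
  [7→9]: (0.46+0.27)/2 × 2 = 0.73
  [9→11]: (0.27+0.16)/2 × 2 = 0.43
  [11→11.25]: (0.16+0.15)/2 × 0.25 = 0.03875
  Sum = 12.65375 mg/L·h
Extrapolated tail: C_last / k_e = 0.15 / 0.268 = 0.560
AUC_0→∞ = 12.65375 + 0.560 = 13.21375 mg/L·h

AUC = 13.2 mg/L·h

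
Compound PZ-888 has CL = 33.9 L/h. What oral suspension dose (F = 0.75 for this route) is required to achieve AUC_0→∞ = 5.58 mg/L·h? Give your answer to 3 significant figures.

Dose = CL × AUC_0→∞ / F
     = 33.9 × 5.58 / 0.75 = 252.216 mg

Dose = 252 mg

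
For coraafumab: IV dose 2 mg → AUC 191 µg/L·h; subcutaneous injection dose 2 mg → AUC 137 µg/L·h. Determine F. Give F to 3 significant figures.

F = (AUC_ev / D_ev) / (AUC_iv / D_iv)
  = (137/2) / (191/2)
  = 68.5 / 95.5 = 0.7173

F = 0.717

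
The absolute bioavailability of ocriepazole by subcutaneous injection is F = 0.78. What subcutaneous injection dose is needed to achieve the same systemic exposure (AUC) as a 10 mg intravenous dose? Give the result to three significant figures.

For equal systemic exposure: F × D_ev = D_iv
D_ev = D_iv / F = 10 / 0.78 = 12.8205 mg

D_subcutaneous = 12.8 mg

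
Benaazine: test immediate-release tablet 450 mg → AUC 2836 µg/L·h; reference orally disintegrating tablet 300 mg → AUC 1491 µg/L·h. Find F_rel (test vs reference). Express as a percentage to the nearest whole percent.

F_rel = (AUC_test/D_test) / (AUC_ref/D_ref)
      = (2836/450) / (1491/300)
      = 6.30222 / 4.97 = 1.2681 = 126.81%

F_rel = 127%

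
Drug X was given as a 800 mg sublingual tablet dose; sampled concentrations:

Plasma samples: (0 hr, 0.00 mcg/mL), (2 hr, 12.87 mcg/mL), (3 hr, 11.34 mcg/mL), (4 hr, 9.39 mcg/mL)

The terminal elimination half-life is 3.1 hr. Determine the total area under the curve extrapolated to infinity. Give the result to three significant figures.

Trapezoidal AUC_0→4:
  [0→2]: (0.00+12.87)/2 × 2 = 12.87
  [2→3]: (12.87+11.34)/2 × 1 = 12.105
  [3→4]: (11.34+9.39)/2 × 1 = 10.365
  Sum = 35.34 mcg/mL·hr
k_e = ln2 / t½ = 0.693147 / 3.1 = 0.2236 hr^-1
Extrapolated tail: C_last / k_e = 9.39 / 0.2236 = 41.995
AUC_0→∞ = 35.34 + 41.995 = 77.335 mcg/mL·hr

AUC = 77.3 mcg/mL·hr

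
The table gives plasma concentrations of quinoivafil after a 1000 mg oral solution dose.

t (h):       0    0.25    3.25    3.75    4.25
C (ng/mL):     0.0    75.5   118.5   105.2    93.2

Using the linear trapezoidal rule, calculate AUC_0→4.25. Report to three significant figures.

Trapezoidal AUC_0→4.25:
  [0→0.25]: (0.0+75.5)/2 × 0.25 = 9.4375
  [0.25→3.25]: (75.5+118.5)/2 × 3 = 291.0
  [3.25→3.75]: (118.5+105.2)/2 × 0.5 = 55.925
  [3.75→4.25]: (105.2+93.2)/2 × 0.5 = 49.6
  Sum = 405.9625 ng/mL·h

AUC = 406 ng/mL·h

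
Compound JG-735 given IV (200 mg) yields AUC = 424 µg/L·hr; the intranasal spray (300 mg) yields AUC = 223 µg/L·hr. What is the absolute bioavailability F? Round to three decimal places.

F = 0.351

F = (AUC_ev / D_ev) / (AUC_iv / D_iv)
  = (223/300) / (424/200)
  = 0.743333 / 2.12 = 0.3506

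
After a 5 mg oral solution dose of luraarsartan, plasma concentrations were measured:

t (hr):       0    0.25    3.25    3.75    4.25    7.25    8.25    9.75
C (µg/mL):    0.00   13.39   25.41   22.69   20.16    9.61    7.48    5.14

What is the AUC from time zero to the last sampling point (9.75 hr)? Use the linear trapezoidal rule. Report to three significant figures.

Trapezoidal AUC_0→9.75:
  [0→0.25]: (0.00+13.39)/2 × 0.25 = 1.67375
  [0.25→3.25]: (13.39+25.41)/2 × 3 = 58.2
  [3.25→3.75]: (25.41+22.69)/2 × 0.5 = 12.025
  [3.75→4.25]: (22.69+20.16)/2 × 0.5 = 10.7125
  [4.25→7.25]: (20.16+9.61)/2 × 3 = 44.655
  [7.25→8.25]: (9.61+7.48)/2 × 1 = 8.545
  [8.25→9.75]: (7.48+5.14)/2 × 1.5 = 9.465
  Sum = 145.27625 µg/mL·hr

AUC = 145 µg/mL·hr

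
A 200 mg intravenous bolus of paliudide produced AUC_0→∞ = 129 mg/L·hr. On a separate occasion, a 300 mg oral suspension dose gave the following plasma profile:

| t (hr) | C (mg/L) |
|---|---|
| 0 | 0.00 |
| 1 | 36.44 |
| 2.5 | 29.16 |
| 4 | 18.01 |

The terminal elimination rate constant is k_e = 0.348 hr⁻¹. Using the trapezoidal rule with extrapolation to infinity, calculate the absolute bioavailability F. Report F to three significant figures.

F = 0.799

Trapezoidal AUC_0→4 (oral suspension):
  [0→1]: (0.00+36.44)/2 × 1 = 18.22
  [1→2.5]: (36.44+29.16)/2 × 1.5 = 49.2
  [2.5→4]: (29.16+18.01)/2 × 1.5 = 35.3775
  Sum = 102.7975 mg/L·hr
Tail: C_last/k_e = 18.01/0.348 = 51.753
AUC_0→∞ (oral suspension) = 102.7975 + 51.753 = 154.5505 mg/L·hr
F = (AUC_ev/D_ev)/(AUC_iv/D_iv) = (154.5505/300)/(129/200) = 0.515168/0.645 = 0.7987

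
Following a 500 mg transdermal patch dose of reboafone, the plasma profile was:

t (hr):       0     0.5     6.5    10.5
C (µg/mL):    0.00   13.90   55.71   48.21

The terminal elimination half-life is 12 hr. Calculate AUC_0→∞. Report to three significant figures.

AUC = 1250 µg/mL·hr

Trapezoidal AUC_0→10.5:
  [0→0.5]: (0.00+13.90)/2 × 0.5 = 3.475
  [0.5→6.5]: (13.90+55.71)/2 × 6 = 208.83
  [6.5→10.5]: (55.71+48.21)/2 × 4 = 207.84
  Sum = 420.145 µg/mL·hr
k_e = ln2 / t½ = 0.693147 / 12 = 0.0578 hr^-1
Extrapolated tail: C_last / k_e = 48.21 / 0.0578 = 834.083
AUC_0→∞ = 420.145 + 834.083 = 1254.228 µg/mL·hr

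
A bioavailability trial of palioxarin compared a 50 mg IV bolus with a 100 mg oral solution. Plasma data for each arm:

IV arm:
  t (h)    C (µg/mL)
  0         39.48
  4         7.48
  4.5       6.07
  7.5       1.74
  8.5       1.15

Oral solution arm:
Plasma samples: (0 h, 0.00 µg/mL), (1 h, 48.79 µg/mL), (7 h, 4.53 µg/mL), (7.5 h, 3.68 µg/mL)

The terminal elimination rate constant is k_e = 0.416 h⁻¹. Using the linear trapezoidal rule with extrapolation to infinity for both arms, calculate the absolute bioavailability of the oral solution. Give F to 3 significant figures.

F = 0.862

Trapezoidal AUC_0→8.5 (IV):
  [0→4]: (39.48+7.48)/2 × 4 = 93.92
  [4→4.5]: (7.48+6.07)/2 × 0.5 = 3.3875
  [4.5→7.5]: (6.07+1.74)/2 × 3 = 11.715
  [7.5→8.5]: (1.74+1.15)/2 × 1 = 1.445
  Sum = 110.4675 µg/mL·h
IV tail: 1.15/0.416 = 2.764; AUC_iv,0→∞ = 110.4675 + 2.764 = 113.2315 µg/mL·h
Trapezoidal AUC_0→7.5 (oral solution):
  [0→1]: (0.00+48.79)/2 × 1 = 24.395
  [1→7]: (48.79+4.53)/2 × 6 = 159.96
  [7→7.5]: (4.53+3.68)/2 × 0.5 = 2.0525
  Sum = 186.4075 µg/mL·h
oral solution tail: 3.68/0.416 = 8.846; AUC_ev,0→∞ = 186.4075 + 8.846 = 195.2535 µg/mL·h
F = (AUC_ev/D_ev)/(AUC_iv/D_iv) = (195.2535/100)/(113.2315/50) = 1.952535/2.26463 = 0.8622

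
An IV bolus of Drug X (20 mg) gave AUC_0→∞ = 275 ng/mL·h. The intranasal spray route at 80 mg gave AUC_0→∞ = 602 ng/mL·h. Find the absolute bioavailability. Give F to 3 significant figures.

F = (AUC_ev / D_ev) / (AUC_iv / D_iv)
  = (602/80) / (275/20)
  = 7.525 / 13.75 = 0.5473

F = 0.547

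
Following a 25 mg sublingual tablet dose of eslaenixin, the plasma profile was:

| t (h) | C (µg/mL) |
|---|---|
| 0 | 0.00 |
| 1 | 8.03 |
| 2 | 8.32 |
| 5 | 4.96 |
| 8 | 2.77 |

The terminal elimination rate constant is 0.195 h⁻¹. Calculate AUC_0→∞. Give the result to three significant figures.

AUC = 57.9 µg/mL·h

Trapezoidal AUC_0→8:
  [0→1]: (0.00+8.03)/2 × 1 = 4.015
  [1→2]: (8.03+8.32)/2 × 1 = 8.175
  [2→5]: (8.32+4.96)/2 × 3 = 19.92
  [5→8]: (4.96+2.77)/2 × 3 = 11.595
  Sum = 43.705 µg/mL·h
Extrapolated tail: C_last / k_e = 2.77 / 0.195 = 14.205
AUC_0→∞ = 43.705 + 14.205 = 57.91 µg/mL·h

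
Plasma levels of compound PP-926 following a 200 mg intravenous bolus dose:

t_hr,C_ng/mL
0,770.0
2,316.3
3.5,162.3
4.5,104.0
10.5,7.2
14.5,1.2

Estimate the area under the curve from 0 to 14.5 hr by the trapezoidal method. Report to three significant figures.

AUC = 1930 ng/mL·hr

Trapezoidal AUC_0→14.5:
  [0→2]: (770.0+316.3)/2 × 2 = 1086.3
  [2→3.5]: (316.3+162.3)/2 × 1.5 = 358.95
  [3.5→4.5]: (162.3+104.0)/2 × 1 = 133.15
  [4.5→10.5]: (104.0+7.2)/2 × 6 = 333.6
  [10.5→14.5]: (7.2+1.2)/2 × 4 = 16.8
  Sum = 1928.8 ng/mL·hr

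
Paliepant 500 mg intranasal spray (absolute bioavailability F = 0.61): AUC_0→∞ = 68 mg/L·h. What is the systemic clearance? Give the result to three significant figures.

CL = 4.49 L/h

CL = F × Dose / AUC_0→∞
   = 0.61 × 500 / 68 = 4.48529 L/h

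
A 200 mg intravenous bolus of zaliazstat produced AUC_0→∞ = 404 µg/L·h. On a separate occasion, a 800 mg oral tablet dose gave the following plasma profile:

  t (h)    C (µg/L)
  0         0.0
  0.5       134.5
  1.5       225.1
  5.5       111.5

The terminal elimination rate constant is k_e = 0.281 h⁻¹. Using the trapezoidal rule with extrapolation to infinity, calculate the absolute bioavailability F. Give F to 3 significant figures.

Trapezoidal AUC_0→5.5 (oral tablet):
  [0→0.5]: (0.0+134.5)/2 × 0.5 = 33.625
  [0.5→1.5]: (134.5+225.1)/2 × 1 = 179.8
  [1.5→5.5]: (225.1+111.5)/2 × 4 = 673.2
  Sum = 886.625 µg/L·h
Tail: C_last/k_e = 111.5/0.281 = 396.797
AUC_0→∞ (oral tablet) = 886.625 + 396.797 = 1283.422 µg/L·h
F = (AUC_ev/D_ev)/(AUC_iv/D_iv) = (1283.422/800)/(404/200) = 1.6042775/2.02 = 0.7942

F = 0.794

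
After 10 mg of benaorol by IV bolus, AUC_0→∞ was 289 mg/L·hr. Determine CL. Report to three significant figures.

CL = 0.0346 L/hr

CL = Dose_iv / AUC_0→∞
   = 10 / 289 = 0.0346021 L/hr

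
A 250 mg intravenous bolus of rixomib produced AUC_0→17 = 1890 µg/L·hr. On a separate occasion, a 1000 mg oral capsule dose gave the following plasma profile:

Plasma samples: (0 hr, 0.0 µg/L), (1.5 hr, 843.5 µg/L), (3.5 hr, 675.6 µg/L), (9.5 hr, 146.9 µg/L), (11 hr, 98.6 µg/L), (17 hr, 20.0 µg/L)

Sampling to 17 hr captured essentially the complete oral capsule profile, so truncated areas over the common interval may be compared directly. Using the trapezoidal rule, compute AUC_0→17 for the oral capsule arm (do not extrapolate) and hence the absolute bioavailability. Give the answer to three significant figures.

Trapezoidal AUC_0→17 (oral capsule):
  [0→1.5]: (0.0+843.5)/2 × 1.5 = 632.625
  [1.5→3.5]: (843.5+675.6)/2 × 2 = 1519.1
  [3.5→9.5]: (675.6+146.9)/2 × 6 = 2467.5
  [9.5→11]: (146.9+98.6)/2 × 1.5 = 184.125
  [11→17]: (98.6+20.0)/2 × 6 = 355.8
  Sum = 5159.15 µg/L·hr
F = (AUC_ev/D_ev)/(AUC_iv/D_iv) = (5159.15/1000)/(1890/250) = 5.15915/7.56 = 0.6824

F = 0.682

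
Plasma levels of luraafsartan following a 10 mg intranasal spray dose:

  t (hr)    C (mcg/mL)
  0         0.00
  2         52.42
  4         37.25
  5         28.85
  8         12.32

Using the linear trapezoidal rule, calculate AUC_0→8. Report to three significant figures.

Trapezoidal AUC_0→8:
  [0→2]: (0.00+52.42)/2 × 2 = 52.42
  [2→4]: (52.42+37.25)/2 × 2 = 89.67
  [4→5]: (37.25+28.85)/2 × 1 = 33.05
  [5→8]: (28.85+12.32)/2 × 3 = 61.755
  Sum = 236.895 mcg/mL·hr

AUC = 237 mcg/mL·hr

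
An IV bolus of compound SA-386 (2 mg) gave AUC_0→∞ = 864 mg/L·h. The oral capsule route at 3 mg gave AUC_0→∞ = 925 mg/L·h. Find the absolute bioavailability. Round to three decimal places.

F = 0.714

F = (AUC_ev / D_ev) / (AUC_iv / D_iv)
  = (925/3) / (864/2)
  = 308.333 / 432 = 0.7137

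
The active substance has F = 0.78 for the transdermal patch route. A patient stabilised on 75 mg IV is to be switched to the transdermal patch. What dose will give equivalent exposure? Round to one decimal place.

For equal systemic exposure: F × D_ev = D_iv
D_ev = D_iv / F = 75 / 0.78 = 96.1538 mg

D_transdermal = 96.2 mg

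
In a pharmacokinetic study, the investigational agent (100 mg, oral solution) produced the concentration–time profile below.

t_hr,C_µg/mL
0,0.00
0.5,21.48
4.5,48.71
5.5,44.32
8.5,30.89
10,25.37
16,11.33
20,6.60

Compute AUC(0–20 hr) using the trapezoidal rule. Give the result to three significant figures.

AUC = 493 µg/mL·hr

Trapezoidal AUC_0→20:
  [0→0.5]: (0.00+21.48)/2 × 0.5 = 5.37
  [0.5→4.5]: (21.48+48.71)/2 × 4 = 140.38
  [4.5→5.5]: (48.71+44.32)/2 × 1 = 46.515
  [5.5→8.5]: (44.32+30.89)/2 × 3 = 112.815
  [8.5→10]: (30.89+25.37)/2 × 1.5 = 42.195
  [10→16]: (25.37+11.33)/2 × 6 = 110.1
  [16→20]: (11.33+6.60)/2 × 4 = 35.86
  Sum = 493.235 µg/mL·hr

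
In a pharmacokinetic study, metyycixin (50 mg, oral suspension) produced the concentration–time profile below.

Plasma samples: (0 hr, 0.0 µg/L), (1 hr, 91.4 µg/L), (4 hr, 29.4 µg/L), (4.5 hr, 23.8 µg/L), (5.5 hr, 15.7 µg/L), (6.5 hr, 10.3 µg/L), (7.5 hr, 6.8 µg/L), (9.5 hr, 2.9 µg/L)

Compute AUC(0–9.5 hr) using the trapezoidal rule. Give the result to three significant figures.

Trapezoidal AUC_0→9.5:
  [0→1]: (0.0+91.4)/2 × 1 = 45.7
  [1→4]: (91.4+29.4)/2 × 3 = 181.2
  [4→4.5]: (29.4+23.8)/2 × 0.5 = 13.3
  [4.5→5.5]: (23.8+15.7)/2 × 1 = 19.75
  [5.5→6.5]: (15.7+10.3)/2 × 1 = 13.0
  [6.5→7.5]: (10.3+6.8)/2 × 1 = 8.55
  [7.5→9.5]: (6.8+2.9)/2 × 2 = 9.7
  Sum = 291.2 µg/L·hr

AUC = 291 µg/L·hr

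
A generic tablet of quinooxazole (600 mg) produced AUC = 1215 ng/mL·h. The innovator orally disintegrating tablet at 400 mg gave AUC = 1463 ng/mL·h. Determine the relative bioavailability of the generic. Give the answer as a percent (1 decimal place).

F_rel = (AUC_test/D_test) / (AUC_ref/D_ref)
      = (1215/600) / (1463/400)
      = 2.025 / 3.6575 = 0.5537 = 55.37%

F_rel = 55.4%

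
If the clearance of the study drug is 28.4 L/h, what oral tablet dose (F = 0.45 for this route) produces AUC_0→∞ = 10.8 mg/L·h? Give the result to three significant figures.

Dose = CL × AUC_0→∞ / F
     = 28.4 × 10.8 / 0.45 = 681.6 mg

Dose = 682 mg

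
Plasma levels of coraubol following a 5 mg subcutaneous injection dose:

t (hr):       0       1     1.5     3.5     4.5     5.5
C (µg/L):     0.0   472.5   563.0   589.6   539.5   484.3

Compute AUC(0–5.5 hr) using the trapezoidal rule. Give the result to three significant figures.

AUC = 2720 µg/L·hr

Trapezoidal AUC_0→5.5:
  [0→1]: (0.0+472.5)/2 × 1 = 236.25
  [1→1.5]: (472.5+563.0)/2 × 0.5 = 258.875
  [1.5→3.5]: (563.0+589.6)/2 × 2 = 1152.6
  [3.5→4.5]: (589.6+539.5)/2 × 1 = 564.55
  [4.5→5.5]: (539.5+484.3)/2 × 1 = 511.9
  Sum = 2724.175 µg/L·hr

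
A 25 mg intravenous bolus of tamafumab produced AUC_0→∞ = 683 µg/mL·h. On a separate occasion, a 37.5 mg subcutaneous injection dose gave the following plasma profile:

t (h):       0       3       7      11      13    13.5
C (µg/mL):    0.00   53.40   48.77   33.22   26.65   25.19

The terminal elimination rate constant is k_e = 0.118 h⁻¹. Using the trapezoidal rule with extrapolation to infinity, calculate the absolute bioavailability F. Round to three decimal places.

F = 0.717

Trapezoidal AUC_0→13.5 (subcutaneous injection):
  [0→3]: (0.00+53.40)/2 × 3 = 80.1
  [3→7]: (53.40+48.77)/2 × 4 = 204.34
  [7→11]: (48.77+33.22)/2 × 4 = 163.98
  [11→13]: (33.22+26.65)/2 × 2 = 59.87
  [13→13.5]: (26.65+25.19)/2 × 0.5 = 12.96
  Sum = 521.25 µg/mL·h
Tail: C_last/k_e = 25.19/0.118 = 213.475
AUC_0→∞ (subcutaneous injection) = 521.25 + 213.475 = 734.725 µg/mL·h
F = (AUC_ev/D_ev)/(AUC_iv/D_iv) = (734.725/37.5)/(683/25) = 19.5927/27.32 = 0.7172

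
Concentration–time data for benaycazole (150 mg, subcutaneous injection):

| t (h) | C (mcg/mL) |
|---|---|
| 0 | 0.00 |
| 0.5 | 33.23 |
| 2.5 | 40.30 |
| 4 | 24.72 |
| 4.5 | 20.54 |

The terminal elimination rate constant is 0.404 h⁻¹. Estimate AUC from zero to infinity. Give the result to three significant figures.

Trapezoidal AUC_0→4.5:
  [0→0.5]: (0.00+33.23)/2 × 0.5 = 8.3075
  [0.5→2.5]: (33.23+40.30)/2 × 2 = 73.53
  [2.5→4]: (40.30+24.72)/2 × 1.5 = 48.765
  [4→4.5]: (24.72+20.54)/2 × 0.5 = 11.315
  Sum = 141.9175 mcg/mL·h
Extrapolated tail: C_last / k_e = 20.54 / 0.404 = 50.842
AUC_0→∞ = 141.9175 + 50.842 = 192.7595 mcg/mL·h

AUC = 193 mcg/mL·h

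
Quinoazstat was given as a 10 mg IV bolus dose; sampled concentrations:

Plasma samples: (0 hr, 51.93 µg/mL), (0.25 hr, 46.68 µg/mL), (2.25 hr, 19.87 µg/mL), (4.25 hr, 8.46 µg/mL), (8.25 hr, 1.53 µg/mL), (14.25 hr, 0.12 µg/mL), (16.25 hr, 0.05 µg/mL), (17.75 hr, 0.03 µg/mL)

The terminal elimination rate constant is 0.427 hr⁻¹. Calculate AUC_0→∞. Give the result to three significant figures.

AUC = 132 µg/mL·hr

Trapezoidal AUC_0→17.75:
  [0→0.25]: (51.93+46.68)/2 × 0.25 = 12.32625
  [0.25→2.25]: (46.68+19.87)/2 × 2 = 66.55
  [2.25→4.25]: (19.87+8.46)/2 × 2 = 28.33
  [4.25→8.25]: (8.46+1.53)/2 × 4 = 19.98
  [8.25→14.25]: (1.53+0.12)/2 × 6 = 4.95
  [14.25→16.25]: (0.12+0.05)/2 × 2 = 0.17
  [16.25→17.75]: (0.05+0.03)/2 × 1.5 = 0.06
  Sum = 132.36625 µg/mL·hr
Extrapolated tail: C_last / k_e = 0.03 / 0.427 = 0.070
AUC_0→∞ = 132.36625 + 0.070 = 132.43625 µg/mL·hr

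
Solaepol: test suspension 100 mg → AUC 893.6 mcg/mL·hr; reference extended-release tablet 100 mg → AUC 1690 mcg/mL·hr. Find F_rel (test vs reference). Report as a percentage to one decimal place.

F_rel = 52.9%

F_rel = (AUC_test/D_test) / (AUC_ref/D_ref)
      = (893.6/100) / (1690/100)
      = 8.936 / 16.9 = 0.5288 = 52.88%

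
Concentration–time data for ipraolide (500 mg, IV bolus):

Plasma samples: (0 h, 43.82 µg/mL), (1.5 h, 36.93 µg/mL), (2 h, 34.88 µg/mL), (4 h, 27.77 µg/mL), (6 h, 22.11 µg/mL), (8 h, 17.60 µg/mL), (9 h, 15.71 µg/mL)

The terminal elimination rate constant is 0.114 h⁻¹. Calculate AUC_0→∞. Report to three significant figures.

AUC = 385 µg/mL·h

Trapezoidal AUC_0→9:
  [0→1.5]: (43.82+36.93)/2 × 1.5 = 60.5625
  [1.5→2]: (36.93+34.88)/2 × 0.5 = 17.9525
  [2→4]: (34.88+27.77)/2 × 2 = 62.65
  [4→6]: (27.77+22.11)/2 × 2 = 49.88
  [6→8]: (22.11+17.60)/2 × 2 = 39.71
  [8→9]: (17.60+15.71)/2 × 1 = 16.655
  Sum = 247.41 µg/mL·h
Extrapolated tail: C_last / k_e = 15.71 / 0.114 = 137.807
AUC_0→∞ = 247.41 + 137.807 = 385.217 µg/mL·h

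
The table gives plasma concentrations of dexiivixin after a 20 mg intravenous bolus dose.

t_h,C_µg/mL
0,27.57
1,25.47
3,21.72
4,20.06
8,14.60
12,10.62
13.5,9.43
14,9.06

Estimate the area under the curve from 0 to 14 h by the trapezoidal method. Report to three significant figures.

AUC = 234 µg/mL·h

Trapezoidal AUC_0→14:
  [0→1]: (27.57+25.47)/2 × 1 = 26.52
  [1→3]: (25.47+21.72)/2 × 2 = 47.19
  [3→4]: (21.72+20.06)/2 × 1 = 20.89
  [4→8]: (20.06+14.60)/2 × 4 = 69.32
  [8→12]: (14.60+10.62)/2 × 4 = 50.44
  [12→13.5]: (10.62+9.43)/2 × 1.5 = 15.0375
  [13.5→14]: (9.43+9.06)/2 × 0.5 = 4.6225
  Sum = 234.02 µg/mL·h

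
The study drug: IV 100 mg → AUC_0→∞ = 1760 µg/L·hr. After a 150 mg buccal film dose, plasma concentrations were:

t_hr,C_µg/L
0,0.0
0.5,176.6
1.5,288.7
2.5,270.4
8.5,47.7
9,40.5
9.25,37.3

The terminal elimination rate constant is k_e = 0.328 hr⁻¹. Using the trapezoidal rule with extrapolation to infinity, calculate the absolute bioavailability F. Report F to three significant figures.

Trapezoidal AUC_0→9.25 (buccal film):
  [0→0.5]: (0.0+176.6)/2 × 0.5 = 44.15
  [0.5→1.5]: (176.6+288.7)/2 × 1 = 232.65
  [1.5→2.5]: (288.7+270.4)/2 × 1 = 279.55
  [2.5→8.5]: (270.4+47.7)/2 × 6 = 954.3
  [8.5→9]: (47.7+40.5)/2 × 0.5 = 22.05
  [9→9.25]: (40.5+37.3)/2 × 0.25 = 9.725
  Sum = 1542.425 µg/L·hr
Tail: C_last/k_e = 37.3/0.328 = 113.720
AUC_0→∞ (buccal film) = 1542.425 + 113.720 = 1656.145 µg/L·hr
F = (AUC_ev/D_ev)/(AUC_iv/D_iv) = (1656.145/150)/(1760/100) = 11.041/17.6 = 0.6273

F = 0.627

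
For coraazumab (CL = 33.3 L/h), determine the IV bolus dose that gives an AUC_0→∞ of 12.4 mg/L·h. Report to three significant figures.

Dose = 413 mg

Dose_iv = CL × AUC_0→∞
     = 33.3 × 12.4 = 412.92 mg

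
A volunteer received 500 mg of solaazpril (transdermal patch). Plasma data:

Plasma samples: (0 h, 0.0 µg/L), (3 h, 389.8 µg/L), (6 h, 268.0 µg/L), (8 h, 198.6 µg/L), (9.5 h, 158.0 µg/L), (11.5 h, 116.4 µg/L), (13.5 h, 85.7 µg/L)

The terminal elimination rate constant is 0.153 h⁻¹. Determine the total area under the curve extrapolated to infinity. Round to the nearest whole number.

AUC = 3342 µg/L·h

Trapezoidal AUC_0→13.5:
  [0→3]: (0.0+389.8)/2 × 3 = 584.7
  [3→6]: (389.8+268.0)/2 × 3 = 986.7
  [6→8]: (268.0+198.6)/2 × 2 = 466.6
  [8→9.5]: (198.6+158.0)/2 × 1.5 = 267.45
  [9.5→11.5]: (158.0+116.4)/2 × 2 = 274.4
  [11.5→13.5]: (116.4+85.7)/2 × 2 = 202.1
  Sum = 2781.95 µg/L·h
Extrapolated tail: C_last / k_e = 85.7 / 0.153 = 560.131
AUC_0→∞ = 2781.95 + 560.131 = 3342.081 µg/L·h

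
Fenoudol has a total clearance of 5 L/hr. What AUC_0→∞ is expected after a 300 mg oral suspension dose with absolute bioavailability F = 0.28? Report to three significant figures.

AUC = 16.8 mg/L·hr

AUC_0→∞ = F × Dose / CL
        = 0.28 × 300 / 5 = 16.8 mg/L·hr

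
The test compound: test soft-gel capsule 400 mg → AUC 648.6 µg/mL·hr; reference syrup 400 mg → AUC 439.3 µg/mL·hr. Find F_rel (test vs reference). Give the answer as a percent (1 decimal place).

F_rel = (AUC_test/D_test) / (AUC_ref/D_ref)
      = (648.6/400) / (439.3/400)
      = 1.6215 / 1.09825 = 1.4764 = 147.64%

F_rel = 147.6%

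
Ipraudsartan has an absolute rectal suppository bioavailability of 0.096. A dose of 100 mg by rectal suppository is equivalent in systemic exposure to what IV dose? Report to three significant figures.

D_iv = 9.60 mg

Systemic exposure from an extravascular dose = F × D_ev, so the equivalent IV dose is F × D_ev.
D_iv = F × D_ev = 0.096 × 100 = 9.6 mg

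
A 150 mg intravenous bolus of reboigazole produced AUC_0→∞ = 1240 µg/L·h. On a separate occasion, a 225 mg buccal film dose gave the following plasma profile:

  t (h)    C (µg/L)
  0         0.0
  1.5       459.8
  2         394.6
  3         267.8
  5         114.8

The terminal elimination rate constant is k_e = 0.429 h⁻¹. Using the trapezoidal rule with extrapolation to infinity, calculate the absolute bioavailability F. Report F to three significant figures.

Trapezoidal AUC_0→5 (buccal film):
  [0→1.5]: (0.0+459.8)/2 × 1.5 = 344.85
  [1.5→2]: (459.8+394.6)/2 × 0.5 = 213.6
  [2→3]: (394.6+267.8)/2 × 1 = 331.2
  [3→5]: (267.8+114.8)/2 × 2 = 382.6
  Sum = 1272.25 µg/L·h
Tail: C_last/k_e = 114.8/0.429 = 267.599
AUC_0→∞ (buccal film) = 1272.25 + 267.599 = 1539.849 µg/L·h
F = (AUC_ev/D_ev)/(AUC_iv/D_iv) = (1539.849/225)/(1240/150) = 6.84377/8.26667 = 0.8279

F = 0.828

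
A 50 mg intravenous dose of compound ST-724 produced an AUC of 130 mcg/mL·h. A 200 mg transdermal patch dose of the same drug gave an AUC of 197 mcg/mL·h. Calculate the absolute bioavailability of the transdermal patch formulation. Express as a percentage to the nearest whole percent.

F = 38%

F = (AUC_ev / D_ev) / (AUC_iv / D_iv)
  = (197/200) / (130/50)
  = 0.985 / 2.6 = 0.3788
  = 37.88%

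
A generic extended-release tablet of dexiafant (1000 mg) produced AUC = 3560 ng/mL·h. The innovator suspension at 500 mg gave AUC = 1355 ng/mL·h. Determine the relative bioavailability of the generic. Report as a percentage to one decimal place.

F_rel = 131.4%

F_rel = (AUC_test/D_test) / (AUC_ref/D_ref)
      = (3560/1000) / (1355/500)
      = 3.56 / 2.71 = 1.3137 = 131.37%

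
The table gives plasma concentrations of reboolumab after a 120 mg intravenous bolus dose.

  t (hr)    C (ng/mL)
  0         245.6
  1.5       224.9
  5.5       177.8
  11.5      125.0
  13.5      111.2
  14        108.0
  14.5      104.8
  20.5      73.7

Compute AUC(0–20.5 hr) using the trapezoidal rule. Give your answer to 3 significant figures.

Trapezoidal AUC_0→20.5:
  [0→1.5]: (245.6+224.9)/2 × 1.5 = 352.875
  [1.5→5.5]: (224.9+177.8)/2 × 4 = 805.4
  [5.5→11.5]: (177.8+125.0)/2 × 6 = 908.4
  [11.5→13.5]: (125.0+111.2)/2 × 2 = 236.2
  [13.5→14]: (111.2+108.0)/2 × 0.5 = 54.8
  [14→14.5]: (108.0+104.8)/2 × 0.5 = 53.2
  [14.5→20.5]: (104.8+73.7)/2 × 6 = 535.5
  Sum = 2946.375 ng/mL·hr

AUC = 2950 ng/mL·hr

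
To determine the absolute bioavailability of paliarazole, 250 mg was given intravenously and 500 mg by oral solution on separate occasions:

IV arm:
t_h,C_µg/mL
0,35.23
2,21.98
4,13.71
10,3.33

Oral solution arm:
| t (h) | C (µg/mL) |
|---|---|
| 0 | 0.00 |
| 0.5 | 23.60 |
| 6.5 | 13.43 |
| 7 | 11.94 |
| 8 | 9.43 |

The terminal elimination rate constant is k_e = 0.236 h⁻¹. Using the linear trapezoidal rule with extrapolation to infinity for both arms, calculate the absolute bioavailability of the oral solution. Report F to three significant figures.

F = 0.550

Trapezoidal AUC_0→10 (IV):
  [0→2]: (35.23+21.98)/2 × 2 = 57.21
  [2→4]: (21.98+13.71)/2 × 2 = 35.69
  [4→10]: (13.71+3.33)/2 × 6 = 51.12
  Sum = 144.02 µg/mL·h
IV tail: 3.33/0.236 = 14.110; AUC_iv,0→∞ = 144.02 + 14.110 = 158.13 µg/mL·h
Trapezoidal AUC_0→8 (oral solution):
  [0→0.5]: (0.00+23.60)/2 × 0.5 = 5.9
  [0.5→6.5]: (23.60+13.43)/2 × 6 = 111.09
  [6.5→7]: (13.43+11.94)/2 × 0.5 = 6.3425
  [7→8]: (11.94+9.43)/2 × 1 = 10.685
  Sum = 134.0175 µg/mL·h
oral solution tail: 9.43/0.236 = 39.958; AUC_ev,0→∞ = 134.0175 + 39.958 = 173.9755 µg/mL·h
F = (AUC_ev/D_ev)/(AUC_iv/D_iv) = (173.9755/500)/(158.13/250) = 0.347951/0.63252 = 0.5501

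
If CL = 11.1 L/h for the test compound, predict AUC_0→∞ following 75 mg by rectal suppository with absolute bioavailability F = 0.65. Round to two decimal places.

AUC_0→∞ = F × Dose / CL
        = 0.65 × 75 / 11.1 = 4.39189 mg/L·h

AUC = 4.39 mg/L·h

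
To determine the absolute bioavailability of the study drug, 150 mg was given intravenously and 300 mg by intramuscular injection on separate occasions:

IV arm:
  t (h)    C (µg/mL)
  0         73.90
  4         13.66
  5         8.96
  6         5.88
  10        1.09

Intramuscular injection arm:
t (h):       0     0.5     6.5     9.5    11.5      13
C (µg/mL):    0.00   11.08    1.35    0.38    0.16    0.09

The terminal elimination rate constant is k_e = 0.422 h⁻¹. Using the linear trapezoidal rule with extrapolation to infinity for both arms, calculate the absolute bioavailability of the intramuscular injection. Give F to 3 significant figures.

F = 0.104

Trapezoidal AUC_0→10 (IV):
  [0→4]: (73.90+13.66)/2 × 4 = 175.12
  [4→5]: (13.66+8.96)/2 × 1 = 11.31
  [5→6]: (8.96+5.88)/2 × 1 = 7.42
  [6→10]: (5.88+1.09)/2 × 4 = 13.94
  Sum = 207.79 µg/mL·h
IV tail: 1.09/0.422 = 2.583; AUC_iv,0→∞ = 207.79 + 2.583 = 210.373 µg/mL·h
Trapezoidal AUC_0→13 (intramuscular injection):
  [0→0.5]: (0.00+11.08)/2 × 0.5 = 2.77
  [0.5→6.5]: (11.08+1.35)/2 × 6 = 37.29
  [6.5→9.5]: (1.35+0.38)/2 × 3 = 2.595
  [9.5→11.5]: (0.38+0.16)/2 × 2 = 0.54
  [11.5→13]: (0.16+0.09)/2 × 1.5 = 0.1875
  Sum = 43.3825 µg/mL·h
intramuscular injection tail: 0.09/0.422 = 0.213; AUC_ev,0→∞ = 43.3825 + 0.213 = 43.5955 µg/mL·h
F = (AUC_ev/D_ev)/(AUC_iv/D_iv) = (43.5955/300)/(210.373/150) = 0.145318/1.40249 = 0.1036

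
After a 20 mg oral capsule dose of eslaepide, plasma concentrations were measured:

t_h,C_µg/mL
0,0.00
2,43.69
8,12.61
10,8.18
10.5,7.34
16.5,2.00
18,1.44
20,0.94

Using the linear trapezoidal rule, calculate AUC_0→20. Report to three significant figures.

AUC = 270 µg/mL·h

Trapezoidal AUC_0→20:
  [0→2]: (0.00+43.69)/2 × 2 = 43.69
  [2→8]: (43.69+12.61)/2 × 6 = 168.9
  [8→10]: (12.61+8.18)/2 × 2 = 20.79
  [10→10.5]: (8.18+7.34)/2 × 0.5 = 3.88
  [10.5→16.5]: (7.34+2.00)/2 × 6 = 28.02
  [16.5→18]: (2.00+1.44)/2 × 1.5 = 2.58
  [18→20]: (1.44+0.94)/2 × 2 = 2.38
  Sum = 270.24 µg/mL·h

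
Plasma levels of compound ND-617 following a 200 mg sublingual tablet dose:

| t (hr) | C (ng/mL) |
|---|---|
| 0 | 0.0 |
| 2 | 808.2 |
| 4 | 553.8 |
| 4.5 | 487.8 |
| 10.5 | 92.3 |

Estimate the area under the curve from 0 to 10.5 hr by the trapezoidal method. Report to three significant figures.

AUC = 4170 ng/mL·hr

Trapezoidal AUC_0→10.5:
  [0→2]: (0.0+808.2)/2 × 2 = 808.2
  [2→4]: (808.2+553.8)/2 × 2 = 1362.0
  [4→4.5]: (553.8+487.8)/2 × 0.5 = 260.4
  [4.5→10.5]: (487.8+92.3)/2 × 6 = 1740.3
  Sum = 4170.9 ng/mL·hr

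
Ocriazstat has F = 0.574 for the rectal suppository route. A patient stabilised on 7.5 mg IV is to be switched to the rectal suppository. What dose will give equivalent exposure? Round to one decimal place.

For equal systemic exposure: F × D_ev = D_iv
D_ev = D_iv / F = 7.5 / 0.574 = 13.0662 mg

D_rectal = 13.1 mg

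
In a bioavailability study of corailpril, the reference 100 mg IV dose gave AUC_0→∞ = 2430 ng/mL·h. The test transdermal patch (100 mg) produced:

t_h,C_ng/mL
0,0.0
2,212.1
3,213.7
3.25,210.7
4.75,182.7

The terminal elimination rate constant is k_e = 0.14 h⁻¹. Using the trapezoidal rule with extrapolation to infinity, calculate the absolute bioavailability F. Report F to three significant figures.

F = 0.855

Trapezoidal AUC_0→4.75 (transdermal patch):
  [0→2]: (0.0+212.1)/2 × 2 = 212.1
  [2→3]: (212.1+213.7)/2 × 1 = 212.9
  [3→3.25]: (213.7+210.7)/2 × 0.25 = 53.05
  [3.25→4.75]: (210.7+182.7)/2 × 1.5 = 295.05
  Sum = 773.1 ng/mL·h
Tail: C_last/k_e = 182.7/0.14 = 1305.000
AUC_0→∞ (transdermal patch) = 773.1 + 1305.000 = 2078.1 ng/mL·h
F = (AUC_ev/D_ev)/(AUC_iv/D_iv) = (2078.1/100)/(2430/100) = 20.781/24.3 = 0.8552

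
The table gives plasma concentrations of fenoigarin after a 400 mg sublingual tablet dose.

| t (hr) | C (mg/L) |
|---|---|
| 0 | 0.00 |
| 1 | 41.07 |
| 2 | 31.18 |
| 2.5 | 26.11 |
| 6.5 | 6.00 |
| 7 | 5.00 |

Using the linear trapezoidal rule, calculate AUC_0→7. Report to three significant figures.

Trapezoidal AUC_0→7:
  [0→1]: (0.00+41.07)/2 × 1 = 20.535
  [1→2]: (41.07+31.18)/2 × 1 = 36.125
  [2→2.5]: (31.18+26.11)/2 × 0.5 = 14.3225
  [2.5→6.5]: (26.11+6.00)/2 × 4 = 64.22
  [6.5→7]: (6.00+5.00)/2 × 0.5 = 2.75
  Sum = 137.9525 mg/L·hr

AUC = 138 mg/L·hr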